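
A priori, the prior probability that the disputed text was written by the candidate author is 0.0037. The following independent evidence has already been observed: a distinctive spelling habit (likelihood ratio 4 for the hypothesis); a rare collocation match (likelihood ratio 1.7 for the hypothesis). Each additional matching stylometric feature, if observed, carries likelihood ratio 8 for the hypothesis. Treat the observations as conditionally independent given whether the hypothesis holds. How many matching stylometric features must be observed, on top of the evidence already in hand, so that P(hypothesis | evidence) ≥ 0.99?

4

Prior odds = 0.0037/0.9963 = 37/9963.
Combined Bayes factor of the evidence already in hand = 4 × 1.7 = 6.8.
Odds after that evidence = (37/9963) × 6.8 = 1258/49815.
Target odds = 0.99/0.01 = 99.
Need 8ⁿ ≥ 99 ÷ (1258/49815) = 4931685/1258.
8³ = 512 falls short of 4931685/1258 but 8⁴ = 4096 reaches it, so n = 4.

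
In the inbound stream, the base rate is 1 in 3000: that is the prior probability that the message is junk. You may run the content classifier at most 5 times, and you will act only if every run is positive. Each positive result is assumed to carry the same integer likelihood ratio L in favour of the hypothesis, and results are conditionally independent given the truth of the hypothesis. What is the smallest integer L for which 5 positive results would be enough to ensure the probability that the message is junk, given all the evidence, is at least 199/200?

15

Prior odds = (1/3000)/(2999/3000) = 1/2999.
Target odds = 0.995/0.005 = 199.
Need L⁵ ≥ 199 ÷ (1/2999) = 596801.
14⁵ = 537824 < 596801 ≤ 759375 = 15⁵, so L = 15.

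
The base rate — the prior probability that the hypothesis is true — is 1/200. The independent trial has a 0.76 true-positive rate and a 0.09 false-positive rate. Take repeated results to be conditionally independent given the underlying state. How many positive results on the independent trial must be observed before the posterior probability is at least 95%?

Prior odds: 0.005 ÷ 0.995 = 1/199.
Likelihood ratio of a positive result = 0.76/0.09 = 76/9.
Target odds: 0.95 ÷ 0.05 = 19.
Require (76/9)ⁿ ≥ 19 ÷ (1/199) = 3781.
(76/9)³ = 438976/729 falls short of 3781 but (76/9)⁴ = 33362176/6561 reaches it, so n = 4.

4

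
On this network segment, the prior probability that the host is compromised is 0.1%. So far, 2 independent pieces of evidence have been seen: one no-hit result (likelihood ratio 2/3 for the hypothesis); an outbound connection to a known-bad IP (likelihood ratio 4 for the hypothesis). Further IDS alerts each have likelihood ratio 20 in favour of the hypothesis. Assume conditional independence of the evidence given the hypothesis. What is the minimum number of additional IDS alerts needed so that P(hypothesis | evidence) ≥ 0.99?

Prior odds = 0.001/0.999 = 1/999.
Combined Bayes factor of the evidence already in hand = (2/3) × 4 = 8/3.
Odds after that evidence = (1/999) × 8/3 = 8/2997.
Target odds = 0.99/0.01 = 99.
Need 20ⁿ ≥ 99 ÷ (8/2997) = 37087.875.
20³ = 8000 falls short of 37087.875 but 20⁴ = 160000 reaches it, so n = 4.

4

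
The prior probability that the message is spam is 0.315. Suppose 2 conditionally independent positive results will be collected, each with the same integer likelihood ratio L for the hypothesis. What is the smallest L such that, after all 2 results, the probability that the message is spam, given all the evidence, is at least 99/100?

Prior odds = 0.315/0.685 = 63/137.
Target odds = 0.99/0.01 = 99.
Need L² ≥ 99 ÷ (63/137) = 1507/7.
14² = 196 < 1507/7 ≤ 225 = 15², so L = 15.

15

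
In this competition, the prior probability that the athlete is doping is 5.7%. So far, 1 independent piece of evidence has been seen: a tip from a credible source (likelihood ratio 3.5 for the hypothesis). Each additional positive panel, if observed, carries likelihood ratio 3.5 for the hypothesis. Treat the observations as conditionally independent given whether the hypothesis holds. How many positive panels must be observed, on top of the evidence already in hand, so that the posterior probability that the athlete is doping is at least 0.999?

7

Prior odds = 0.057/0.943 = 57/943.
Bayes factor of the evidence already in hand = 3.5.
Odds after that evidence = (57/943) × 3.5 = 399/1886.
Target odds = 0.999/0.001 = 999.
Need 3.5ⁿ ≥ 999 ÷ (399/1886) = 628038/133.
3.5⁶ = 1838.265625 falls short of 628038/133 but 3.5⁷ = 823543/128 reaches it, so n = 7.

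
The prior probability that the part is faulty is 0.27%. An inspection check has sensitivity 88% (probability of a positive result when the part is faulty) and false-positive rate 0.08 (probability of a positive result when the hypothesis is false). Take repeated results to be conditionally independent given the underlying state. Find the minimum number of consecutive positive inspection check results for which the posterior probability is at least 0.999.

Prior odds = 0.0027/0.9973 = 27/9973.
Likelihood ratio of a positive result = 0.88/0.08 = 11.
Target odds: 0.999 ÷ 0.001 = 999.
Require 11ⁿ ≥ 999 ÷ (27/9973) = 369001.
11⁵ = 161051 falls short of 369001 but 11⁶ = 1771561 reaches it, so n = 6.

6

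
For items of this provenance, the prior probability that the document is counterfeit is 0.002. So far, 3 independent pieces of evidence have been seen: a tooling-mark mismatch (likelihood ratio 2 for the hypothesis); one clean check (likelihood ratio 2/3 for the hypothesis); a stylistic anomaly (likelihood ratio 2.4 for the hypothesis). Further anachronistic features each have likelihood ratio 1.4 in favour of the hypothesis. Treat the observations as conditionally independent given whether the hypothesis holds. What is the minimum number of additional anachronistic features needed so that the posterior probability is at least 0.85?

21

Prior odds = 0.002/0.998 = 1/499.
Combined Bayes factor of the evidence already in hand = 2 × (2/3) × 2.4 = 3.2.
Odds after that evidence = (1/499) × 3.2 = 16/2495.
Target odds = 0.85/0.15 = 17/3.
Need 1.4ⁿ ≥ 17/3 ÷ (16/2495) = 42415/48.
1.4²⁰ ≈836.683 falls short of 42415/48 but 1.4²¹ ≈1171.36 reaches it, so n = 21.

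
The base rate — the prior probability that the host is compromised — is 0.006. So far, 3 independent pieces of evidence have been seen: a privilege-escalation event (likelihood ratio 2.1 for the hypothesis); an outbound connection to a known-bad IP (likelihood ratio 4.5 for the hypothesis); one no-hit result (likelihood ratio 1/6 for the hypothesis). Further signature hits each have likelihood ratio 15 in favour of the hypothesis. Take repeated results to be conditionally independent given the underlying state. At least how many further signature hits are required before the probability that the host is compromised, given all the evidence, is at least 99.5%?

Prior odds = 0.006/0.994 = 3/497.
Combined Bayes factor of the evidence already in hand = 2.1 × 4.5 × (1/6) = 1.575.
Odds after that evidence = (3/497) × 1.575 = 27/2840.
Target odds = 0.995/0.005 = 199.
Need 15ⁿ ≥ 199 ÷ (27/2840) = 565160/27.
15³ = 3375 falls short of 565160/27 but 15⁴ = 50625 reaches it, so n = 4.

4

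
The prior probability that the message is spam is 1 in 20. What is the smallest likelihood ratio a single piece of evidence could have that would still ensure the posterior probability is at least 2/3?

Prior odds = 0.05/0.95 = 1/19.
Target odds = (2/3)/(1/3) = 2.
Required Bayes factor = 2 ÷ (1/19) = 38.

38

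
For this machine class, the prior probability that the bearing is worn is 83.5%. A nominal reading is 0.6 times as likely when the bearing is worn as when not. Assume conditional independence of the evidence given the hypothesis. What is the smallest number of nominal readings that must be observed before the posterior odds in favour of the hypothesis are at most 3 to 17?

7

Prior odds: 0.835 ÷ 0.165 = 167/33.
Likelihood ratio per nominal reading = 0.6.
Target odds = 3/17.
Require 0.6ⁿ ≤ 3/17 ÷ (167/33) = 99/2839.
0.6⁶ = 729/15625 is still above 99/2839 but 0.6⁷ = 2187/78125 is at or below it, so n = 7.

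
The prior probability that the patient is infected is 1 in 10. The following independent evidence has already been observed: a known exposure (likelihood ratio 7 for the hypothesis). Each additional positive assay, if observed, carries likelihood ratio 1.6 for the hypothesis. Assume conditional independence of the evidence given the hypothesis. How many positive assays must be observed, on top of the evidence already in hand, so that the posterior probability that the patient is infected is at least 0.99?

11

Prior odds = 0.1/0.9 = 1/9.
Bayes factor of the evidence already in hand = 7.
Odds after that evidence = (1/9) × 7 = 7/9.
Target odds = 0.99/0.01 = 99.
Need 1.6ⁿ ≥ 99 ÷ (7/9) = 891/7.
1.6¹⁰ ≈109.951 falls short of 891/7 but 1.6¹¹ ≈175.922 reaches it, so n = 11.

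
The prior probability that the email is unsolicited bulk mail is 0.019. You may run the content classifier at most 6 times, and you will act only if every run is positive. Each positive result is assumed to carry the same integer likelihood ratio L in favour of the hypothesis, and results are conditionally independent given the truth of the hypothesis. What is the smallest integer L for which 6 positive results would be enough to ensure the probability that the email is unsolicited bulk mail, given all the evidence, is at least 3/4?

3

Prior odds = 0.019/0.981 = 19/981.
Target odds = 0.75/0.25 = 3.
Need L⁶ ≥ 3 ÷ (19/981) = 2943/19.
2⁶ = 64 < 2943/19 ≤ 729 = 3⁶, so L = 3.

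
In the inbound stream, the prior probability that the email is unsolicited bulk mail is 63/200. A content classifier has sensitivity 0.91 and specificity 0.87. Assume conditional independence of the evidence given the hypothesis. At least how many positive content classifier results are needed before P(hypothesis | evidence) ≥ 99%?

3

Prior odds: 0.315 ÷ 0.685 = 63/137.
False-positive rate = 1 − 0.87 = 0.13; likelihood ratio of a positive = 0.91/0.13 = 7.
Target posterior odds = 0.99/0.01 = 99.
Require 7ⁿ ≥ 99 ÷ (63/137) = 1507/7.
7² = 49 falls short of 1507/7 but 7³ = 343 reaches it, so n = 3.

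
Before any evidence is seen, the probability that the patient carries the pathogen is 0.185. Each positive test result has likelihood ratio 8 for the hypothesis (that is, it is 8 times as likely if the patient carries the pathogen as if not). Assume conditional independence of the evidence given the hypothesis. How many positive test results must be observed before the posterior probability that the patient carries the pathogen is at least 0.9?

2

Prior odds: 0.185 ÷ 0.815 = 37/163.
Likelihood ratio per positive test result = 8.
Target posterior odds = 0.9/0.1 = 9.
Require 8ⁿ ≥ 9 ÷ (37/163) = 1467/37.
8¹ = 8 falls short of 1467/37 but 8² = 64 reaches it, so n = 2.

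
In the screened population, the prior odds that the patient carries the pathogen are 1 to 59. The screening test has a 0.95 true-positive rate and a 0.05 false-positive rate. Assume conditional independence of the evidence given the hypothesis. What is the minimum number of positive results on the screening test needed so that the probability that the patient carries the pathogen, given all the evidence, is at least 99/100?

Prior odds = 1/59.
Likelihood ratio of a positive result = 0.95/0.05 = 19.
Target posterior odds = 0.99/0.01 = 99.
Need (1/59) × 19ⁿ ≥ 99, i.e. 19ⁿ ≥ 5841.
19² = 361 falls short of 5841 but 19³ = 6859 reaches it, so n = 3.

3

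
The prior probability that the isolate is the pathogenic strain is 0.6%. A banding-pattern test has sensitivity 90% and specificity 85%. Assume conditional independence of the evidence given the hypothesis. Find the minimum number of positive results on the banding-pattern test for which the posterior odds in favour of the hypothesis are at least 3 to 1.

4

Prior odds: 0.006 ÷ 0.994 = 3/497.
False-positive rate = 1 − 0.85 = 0.15; likelihood ratio of a positive = 0.9/0.15 = 6.
Target odds = 3.
Require 6ⁿ ≥ 3 ÷ (3/497) = 497.
6³ = 216 falls short of 497 but 6⁴ = 1296 reaches it, so n = 4.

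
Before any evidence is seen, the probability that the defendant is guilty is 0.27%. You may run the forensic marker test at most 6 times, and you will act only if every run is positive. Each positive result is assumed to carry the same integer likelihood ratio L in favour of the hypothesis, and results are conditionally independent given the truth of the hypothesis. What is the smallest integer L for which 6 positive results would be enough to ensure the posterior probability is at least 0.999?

9

Prior odds = 0.0027/0.9973 = 27/9973.
Target odds = 0.999/0.001 = 999.
Need L⁶ ≥ 999 ÷ (27/9973) = 369001.
8⁶ = 262144 < 369001 ≤ 531441 = 9⁶, so L = 9.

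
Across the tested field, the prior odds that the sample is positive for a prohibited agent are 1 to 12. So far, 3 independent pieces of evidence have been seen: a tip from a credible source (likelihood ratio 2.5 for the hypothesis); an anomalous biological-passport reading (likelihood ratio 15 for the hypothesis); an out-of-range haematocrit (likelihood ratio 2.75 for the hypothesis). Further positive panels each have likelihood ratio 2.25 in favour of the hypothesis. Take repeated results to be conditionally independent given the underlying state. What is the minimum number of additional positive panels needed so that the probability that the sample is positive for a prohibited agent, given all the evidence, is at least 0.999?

6

Prior odds = 1/12.
Combined Bayes factor of the evidence already in hand = 2.5 × 15 × 2.75 = 103.125.
Odds after that evidence = (1/12) × 103.125 = 8.59375.
Target odds = 0.999/0.001 = 999.
Need 2.25ⁿ ≥ 999 ÷ 8.59375 = 31968/275.
2.25⁵ = 59049/1024 falls short of 31968/275 but 2.25⁶ = 531441/4096 reaches it, so n = 6.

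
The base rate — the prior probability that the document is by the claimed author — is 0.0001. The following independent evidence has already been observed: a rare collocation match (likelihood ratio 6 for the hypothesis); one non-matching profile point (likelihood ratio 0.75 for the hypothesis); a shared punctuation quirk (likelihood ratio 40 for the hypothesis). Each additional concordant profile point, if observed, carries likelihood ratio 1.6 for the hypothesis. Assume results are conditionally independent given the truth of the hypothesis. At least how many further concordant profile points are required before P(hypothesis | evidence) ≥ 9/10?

14

Prior odds = 0.0001/0.9999 = 1/9999.
Combined Bayes factor of the evidence already in hand = 6 × 0.75 × 40 = 180.
Odds after that evidence = (1/9999) × 180 = 20/1111.
Target odds = 0.9/0.1 = 9.
Need 1.6ⁿ ≥ 9 ÷ (20/1111) = 499.95.
1.6¹³ ≈450.36 falls short of 499.95 but 1.6¹⁴ ≈720.576 reaches it, so n = 14.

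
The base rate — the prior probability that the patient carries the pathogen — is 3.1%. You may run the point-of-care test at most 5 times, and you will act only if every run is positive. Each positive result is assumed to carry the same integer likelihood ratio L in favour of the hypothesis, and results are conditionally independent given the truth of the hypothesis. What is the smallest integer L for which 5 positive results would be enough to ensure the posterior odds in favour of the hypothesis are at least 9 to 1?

Prior odds = 0.031/0.969 = 31/969.
Target odds = 9.
Need L⁵ ≥ 9 ÷ (31/969) = 8721/31.
3⁵ = 243 < 8721/31 ≤ 1024 = 4⁵, so L = 4.

4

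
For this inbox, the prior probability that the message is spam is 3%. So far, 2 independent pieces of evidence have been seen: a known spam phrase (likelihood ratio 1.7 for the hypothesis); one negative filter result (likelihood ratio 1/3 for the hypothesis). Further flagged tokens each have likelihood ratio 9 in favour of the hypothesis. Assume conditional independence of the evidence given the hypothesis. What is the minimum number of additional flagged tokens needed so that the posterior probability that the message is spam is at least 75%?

3

Prior odds = 0.03/0.97 = 3/97.
Combined Bayes factor of the evidence already in hand = 1.7 × (1/3) = 17/30.
Odds after that evidence = (3/97) × 17/30 = 17/970.
Target odds = 0.75/0.25 = 3.
Need 9ⁿ ≥ 3 ÷ (17/970) = 2910/17.
9² = 81 falls short of 2910/17 but 9³ = 729 reaches it, so n = 3.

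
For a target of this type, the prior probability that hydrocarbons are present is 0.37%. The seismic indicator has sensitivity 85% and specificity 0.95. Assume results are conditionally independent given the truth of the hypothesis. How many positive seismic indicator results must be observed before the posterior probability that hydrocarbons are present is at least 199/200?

Prior odds = 0.0037/0.9963 = 37/9963.
False-positive rate = 1 − 0.95 = 0.05; likelihood ratio of a positive = 0.85/0.05 = 17.
Target odds: 0.995 ÷ 0.005 = 199.
Need (37/9963) × 17ⁿ ≥ 199, i.e. 17ⁿ ≥ 1982637/37.
17³ = 4913 falls short of 1982637/37 but 17⁴ = 83521 reaches it, so n = 4.

4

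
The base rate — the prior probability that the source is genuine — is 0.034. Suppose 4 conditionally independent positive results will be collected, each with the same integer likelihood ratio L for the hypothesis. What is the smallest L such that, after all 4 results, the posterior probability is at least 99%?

Prior odds = 0.034/0.966 = 17/483.
Target odds = 0.99/0.01 = 99.
Need L⁴ ≥ 99 ÷ (17/483) = 47817/17.
7⁴ = 2401 < 47817/17 ≤ 4096 = 8⁴, so L = 8.

8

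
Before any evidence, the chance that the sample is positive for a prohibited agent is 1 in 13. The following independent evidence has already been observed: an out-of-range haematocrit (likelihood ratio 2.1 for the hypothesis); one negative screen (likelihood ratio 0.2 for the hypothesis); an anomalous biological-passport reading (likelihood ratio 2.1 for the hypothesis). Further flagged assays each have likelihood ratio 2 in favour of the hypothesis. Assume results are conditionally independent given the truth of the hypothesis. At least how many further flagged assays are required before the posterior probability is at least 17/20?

7

Prior odds = (1/13)/(12/13) = 1/12.
Combined Bayes factor of the evidence already in hand = 2.1 × 0.2 × 2.1 = 0.882.
Odds after that evidence = (1/12) × 0.882 = 0.0735.
Target odds = 0.85/0.15 = 17/3.
Need 2ⁿ ≥ 17/3 ÷ 0.0735 = 34000/441.
2⁶ = 64 falls short of 34000/441 but 2⁷ = 128 reaches it, so n = 7.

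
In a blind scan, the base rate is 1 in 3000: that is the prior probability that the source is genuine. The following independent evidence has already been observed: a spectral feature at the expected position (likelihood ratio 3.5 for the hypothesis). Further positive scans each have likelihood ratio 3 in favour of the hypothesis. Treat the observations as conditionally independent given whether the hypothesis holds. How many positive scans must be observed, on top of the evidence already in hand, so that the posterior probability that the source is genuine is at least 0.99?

11

Prior odds = (1/3000)/(2999/3000) = 1/2999.
Bayes factor of the evidence already in hand = 3.5.
Odds after that evidence = (1/2999) × 3.5 = 7/5998.
Target odds = 0.99/0.01 = 99.
Need 3ⁿ ≥ 99 ÷ (7/5998) = 593802/7.
3¹⁰ = 59049 falls short of 593802/7 but 3¹¹ = 177147 reaches it, so n = 11.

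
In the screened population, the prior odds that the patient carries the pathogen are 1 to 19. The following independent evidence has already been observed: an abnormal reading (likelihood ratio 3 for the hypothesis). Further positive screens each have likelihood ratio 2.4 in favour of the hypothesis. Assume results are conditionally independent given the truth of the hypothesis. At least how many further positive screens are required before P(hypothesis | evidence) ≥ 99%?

Prior odds = 1/19.
Bayes factor of the evidence already in hand = 3.
Odds after that evidence = (1/19) × 3 = 3/19.
Target odds = 0.99/0.01 = 99.
Need 2.4ⁿ ≥ 99 ÷ (3/19) = 627.
2.4⁷ = 35831808/78125 falls short of 627 but 2.4⁸ = 429981696/390625 reaches it, so n = 8.

8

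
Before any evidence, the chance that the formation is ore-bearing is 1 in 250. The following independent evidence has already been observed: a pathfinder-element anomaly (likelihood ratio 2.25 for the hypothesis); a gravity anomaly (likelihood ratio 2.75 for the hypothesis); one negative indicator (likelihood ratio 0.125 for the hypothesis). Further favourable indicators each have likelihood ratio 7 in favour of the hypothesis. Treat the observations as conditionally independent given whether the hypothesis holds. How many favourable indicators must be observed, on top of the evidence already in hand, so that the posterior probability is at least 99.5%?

Prior odds = 0.004/0.996 = 1/249.
Combined Bayes factor of the evidence already in hand = 2.25 × 2.75 × 0.125 = 0.7734375.
Odds after that evidence = (1/249) × 0.7734375 = 33/10624.
Target odds = 0.995/0.005 = 199.
Need 7ⁿ ≥ 199 ÷ (33/10624) = 2114176/33.
7⁵ = 16807 falls short of 2114176/33 but 7⁶ = 117649 reaches it, so n = 6.

6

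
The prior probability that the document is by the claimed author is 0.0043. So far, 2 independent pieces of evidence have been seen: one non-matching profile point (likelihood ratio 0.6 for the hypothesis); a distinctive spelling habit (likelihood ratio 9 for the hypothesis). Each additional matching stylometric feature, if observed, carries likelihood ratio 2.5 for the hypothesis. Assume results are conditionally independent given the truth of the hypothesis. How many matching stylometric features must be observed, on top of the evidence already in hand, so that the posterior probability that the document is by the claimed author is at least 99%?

Prior odds = 0.0043/0.9957 = 43/9957.
Combined Bayes factor of the evidence already in hand = 0.6 × 9 = 5.4.
Odds after that evidence = (43/9957) × 5.4 = 387/16595.
Target odds = 0.99/0.01 = 99.
Need 2.5ⁿ ≥ 99 ÷ (387/16595) = 182545/43.
2.5⁹ = 1953125/512 falls short of 182545/43 but 2.5¹⁰ = 9765625/1024 reaches it, so n = 10.

10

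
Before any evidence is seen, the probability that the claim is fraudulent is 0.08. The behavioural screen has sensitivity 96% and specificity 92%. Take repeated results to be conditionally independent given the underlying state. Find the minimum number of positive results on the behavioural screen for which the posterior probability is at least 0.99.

3

Prior odds: 0.08 ÷ 0.92 = 2/23.
False-positive rate = 1 − 0.92 = 0.08; likelihood ratio of a positive = 0.96/0.08 = 12.
Target odds: 0.99 ÷ 0.01 = 99.
Need (2/23) × 12ⁿ ≥ 99, i.e. 12ⁿ ≥ 1138.5.
12² = 144 falls short of 1138.5 but 12³ = 1728 reaches it, so n = 3.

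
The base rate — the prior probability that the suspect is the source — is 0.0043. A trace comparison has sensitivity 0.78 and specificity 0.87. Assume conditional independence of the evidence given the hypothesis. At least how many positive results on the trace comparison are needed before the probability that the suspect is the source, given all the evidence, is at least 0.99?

6

Prior odds: 0.0043 ÷ 0.9957 = 43/9957.
False-positive rate = 1 − 0.87 = 0.13; likelihood ratio of a positive = 0.78/0.13 = 6.
Target posterior odds = 0.99/0.01 = 99.
Need (43/9957) × 6ⁿ ≥ 99, i.e. 6ⁿ ≥ 985743/43.
6⁵ = 7776 falls short of 985743/43 but 6⁶ = 46656 reaches it, so n = 6.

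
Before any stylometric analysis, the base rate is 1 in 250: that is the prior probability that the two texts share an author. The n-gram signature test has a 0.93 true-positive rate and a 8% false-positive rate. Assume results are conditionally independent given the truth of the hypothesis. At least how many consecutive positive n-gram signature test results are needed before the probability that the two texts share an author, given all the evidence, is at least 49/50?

4

Prior odds: 0.004 ÷ 0.996 = 1/249.
Likelihood ratio of a positive result = 0.93/0.08 = 11.625.
Target posterior odds = 0.98/0.02 = 49.
Need (1/249) × 11.625ⁿ ≥ 49, i.e. 11.625ⁿ ≥ 12201.
11.625³ = 804357/512 falls short of 12201 but 11.625⁴ = 74805201/4096 reaches it, so n = 4.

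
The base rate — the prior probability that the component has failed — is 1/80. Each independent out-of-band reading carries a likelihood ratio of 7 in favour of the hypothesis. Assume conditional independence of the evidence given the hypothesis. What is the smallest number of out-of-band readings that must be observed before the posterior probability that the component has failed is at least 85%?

Prior odds = 0.0125/0.9875 = 1/79.
Likelihood ratio per out-of-band reading = 7.
Target odds: 0.85 ÷ 0.15 = 17/3.
Need (1/79) × 7ⁿ ≥ 17/3, i.e. 7ⁿ ≥ 1343/3.
7³ = 343 falls short of 1343/3 but 7⁴ = 2401 reaches it, so n = 4.

4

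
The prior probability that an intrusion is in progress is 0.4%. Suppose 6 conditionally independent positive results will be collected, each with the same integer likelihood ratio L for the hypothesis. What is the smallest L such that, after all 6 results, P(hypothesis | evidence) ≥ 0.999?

8

Prior odds = 0.004/0.996 = 1/249.
Target odds = 0.999/0.001 = 999.
Need L⁶ ≥ 999 ÷ (1/249) = 248751.
7⁶ = 117649 < 248751 ≤ 262144 = 8⁶, so L = 8.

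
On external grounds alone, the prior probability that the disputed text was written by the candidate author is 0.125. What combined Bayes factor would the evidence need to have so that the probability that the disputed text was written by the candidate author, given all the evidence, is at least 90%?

63

Prior odds = 0.125/0.875 = 1/7.
Target odds = 0.9/0.1 = 9.
Required Bayes factor = 9 ÷ (1/7) = 63.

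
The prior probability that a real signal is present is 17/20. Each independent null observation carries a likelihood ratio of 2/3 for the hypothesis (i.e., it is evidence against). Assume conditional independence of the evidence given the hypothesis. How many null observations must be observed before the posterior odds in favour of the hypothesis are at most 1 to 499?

Prior odds = 0.85/0.15 = 17/3.
Likelihood ratio per null observation = 2/3.
Target odds = 1/499.
Require (2/3)ⁿ ≤ 1/499 ÷ (17/3) = 3/8483.
(2/3)¹⁹ ≈0.000451093 is still above 3/8483 but (2/3)²⁰ ≈0.000300729 is at or below it, so n = 20.

20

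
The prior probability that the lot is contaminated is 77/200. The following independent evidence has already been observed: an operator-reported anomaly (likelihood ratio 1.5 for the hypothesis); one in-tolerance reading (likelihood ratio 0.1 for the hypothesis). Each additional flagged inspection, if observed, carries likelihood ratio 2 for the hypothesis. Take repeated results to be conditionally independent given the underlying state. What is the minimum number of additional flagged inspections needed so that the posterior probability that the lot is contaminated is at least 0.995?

12

Prior odds = 0.385/0.615 = 77/123.
Combined Bayes factor of the evidence already in hand = 1.5 × 0.1 = 0.15.
Odds after that evidence = (77/123) × 0.15 = 77/820.
Target odds = 0.995/0.005 = 199.
Need 2ⁿ ≥ 199 ÷ (77/820) = 163180/77.
2¹¹ = 2048 falls short of 163180/77 but 2¹² = 4096 reaches it, so n = 12.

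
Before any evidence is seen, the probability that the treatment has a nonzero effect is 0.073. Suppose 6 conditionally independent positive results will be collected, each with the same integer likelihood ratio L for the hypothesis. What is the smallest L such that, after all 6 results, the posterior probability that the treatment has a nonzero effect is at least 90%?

Prior odds = 0.073/0.927 = 73/927.
Target odds = 0.9/0.1 = 9.
Need L⁶ ≥ 9 ÷ (73/927) = 8343/73.
2⁶ = 64 < 8343/73 ≤ 729 = 3⁶, so L = 3.

3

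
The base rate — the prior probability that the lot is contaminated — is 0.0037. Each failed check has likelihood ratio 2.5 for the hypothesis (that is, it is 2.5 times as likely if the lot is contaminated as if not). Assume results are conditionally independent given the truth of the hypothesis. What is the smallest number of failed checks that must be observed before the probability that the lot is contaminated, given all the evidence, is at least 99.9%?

14

Prior odds = 0.0037/0.9963 = 37/9963.
Likelihood ratio per failed check = 2.5.
Target odds: 0.999 ÷ 0.001 = 999.
Need (37/9963) × 2.5ⁿ ≥ 999, i.e. 2.5ⁿ ≥ 269001.
2.5¹³ ≈149012 falls short of 269001 but 2.5¹⁴ ≈372529 reaches it, so n = 14.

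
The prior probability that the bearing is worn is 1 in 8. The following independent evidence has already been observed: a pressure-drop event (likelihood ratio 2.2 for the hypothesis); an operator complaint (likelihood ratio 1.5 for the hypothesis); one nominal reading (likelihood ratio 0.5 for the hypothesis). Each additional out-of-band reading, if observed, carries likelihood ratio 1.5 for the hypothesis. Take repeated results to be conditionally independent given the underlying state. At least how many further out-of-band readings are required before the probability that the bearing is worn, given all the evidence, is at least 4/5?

Prior odds = 0.125/0.875 = 1/7.
Combined Bayes factor of the evidence already in hand = 2.2 × 1.5 × 0.5 = 1.65.
Odds after that evidence = (1/7) × 1.65 = 33/140.
Target odds = 0.8/0.2 = 4.
Need 1.5ⁿ ≥ 4 ÷ (33/140) = 560/33.
1.5⁶ = 11.390625 falls short of 560/33 but 1.5⁷ = 17.0859375 reaches it, so n = 7.

7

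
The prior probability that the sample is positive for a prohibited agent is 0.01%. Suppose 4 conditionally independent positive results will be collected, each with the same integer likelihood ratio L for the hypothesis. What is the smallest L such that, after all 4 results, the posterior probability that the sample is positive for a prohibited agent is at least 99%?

32

Prior odds = 0.0001/0.9999 = 1/9999.
Target odds = 0.99/0.01 = 99.
Need L⁴ ≥ 99 ÷ (1/9999) = 989901.
31⁴ = 923521 < 989901 ≤ 1048576 = 32⁴, so L = 32.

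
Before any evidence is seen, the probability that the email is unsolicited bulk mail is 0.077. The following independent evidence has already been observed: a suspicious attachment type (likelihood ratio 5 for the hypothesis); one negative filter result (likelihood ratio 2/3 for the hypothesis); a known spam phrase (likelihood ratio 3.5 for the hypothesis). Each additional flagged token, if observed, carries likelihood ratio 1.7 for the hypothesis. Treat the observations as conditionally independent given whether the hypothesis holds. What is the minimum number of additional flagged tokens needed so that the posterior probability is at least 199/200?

11

Prior odds = 0.077/0.923 = 77/923.
Combined Bayes factor of the evidence already in hand = 5 × (2/3) × 3.5 = 35/3.
Odds after that evidence = (77/923) × 35/3 = 2695/2769.
Target odds = 0.995/0.005 = 199.
Need 1.7ⁿ ≥ 199 ÷ (2695/2769) = 551031/2695.
1.7¹⁰ ≈201.599 falls short of 551031/2695 but 1.7¹¹ ≈342.719 reaches it, so n = 11.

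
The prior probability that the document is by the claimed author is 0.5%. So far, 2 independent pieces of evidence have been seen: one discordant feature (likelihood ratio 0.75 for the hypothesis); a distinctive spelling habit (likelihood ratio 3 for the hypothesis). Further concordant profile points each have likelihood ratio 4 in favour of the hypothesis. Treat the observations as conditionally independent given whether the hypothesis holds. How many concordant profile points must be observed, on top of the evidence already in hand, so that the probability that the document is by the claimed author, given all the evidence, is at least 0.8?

5

Prior odds = 0.005/0.995 = 1/199.
Combined Bayes factor of the evidence already in hand = 0.75 × 3 = 2.25.
Odds after that evidence = (1/199) × 2.25 = 9/796.
Target odds = 0.8/0.2 = 4.
Need 4ⁿ ≥ 4 ÷ (9/796) = 3184/9.
4⁴ = 256 falls short of 3184/9 but 4⁵ = 1024 reaches it, so n = 5.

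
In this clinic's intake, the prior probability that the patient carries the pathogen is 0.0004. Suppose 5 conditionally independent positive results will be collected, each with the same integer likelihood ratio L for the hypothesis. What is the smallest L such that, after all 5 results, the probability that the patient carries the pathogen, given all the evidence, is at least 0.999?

Prior odds = 0.0004/0.9996 = 1/2499.
Target odds = 0.999/0.001 = 999.
Need L⁵ ≥ 999 ÷ (1/2499) = 2496501.
19⁵ = 2476099 < 2496501 ≤ 3200000 = 20⁵, so L = 20.

20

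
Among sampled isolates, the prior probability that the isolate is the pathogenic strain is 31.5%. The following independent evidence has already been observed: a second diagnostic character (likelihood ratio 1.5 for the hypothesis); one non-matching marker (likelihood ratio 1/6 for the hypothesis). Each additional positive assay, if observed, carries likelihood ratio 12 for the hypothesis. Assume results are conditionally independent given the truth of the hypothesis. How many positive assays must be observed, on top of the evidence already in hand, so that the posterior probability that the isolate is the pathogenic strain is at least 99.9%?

4

Prior odds = 0.315/0.685 = 63/137.
Combined Bayes factor of the evidence already in hand = 1.5 × (1/6) = 0.25.
Odds after that evidence = (63/137) × 0.25 = 63/548.
Target odds = 0.999/0.001 = 999.
Need 12ⁿ ≥ 999 ÷ (63/548) = 60828/7.
12³ = 1728 falls short of 60828/7 but 12⁴ = 20736 reaches it, so n = 4.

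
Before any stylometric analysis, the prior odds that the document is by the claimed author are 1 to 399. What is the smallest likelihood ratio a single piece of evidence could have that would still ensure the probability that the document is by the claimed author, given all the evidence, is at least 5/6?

Prior odds = 1/399.
Target odds = (5/6)/(1/6) = 5.
Required Bayes factor = 5 ÷ (1/399) = 1995.

1995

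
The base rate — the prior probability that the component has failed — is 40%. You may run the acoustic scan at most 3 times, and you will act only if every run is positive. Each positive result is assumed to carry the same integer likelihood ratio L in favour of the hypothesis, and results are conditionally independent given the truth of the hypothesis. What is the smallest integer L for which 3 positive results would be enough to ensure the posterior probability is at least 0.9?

Prior odds = 0.4/0.6 = 2/3.
Target odds = 0.9/0.1 = 9.
Need L³ ≥ 9 ÷ (2/3) = 13.5.
2³ = 8 < 13.5 ≤ 27 = 3³, so L = 3.

3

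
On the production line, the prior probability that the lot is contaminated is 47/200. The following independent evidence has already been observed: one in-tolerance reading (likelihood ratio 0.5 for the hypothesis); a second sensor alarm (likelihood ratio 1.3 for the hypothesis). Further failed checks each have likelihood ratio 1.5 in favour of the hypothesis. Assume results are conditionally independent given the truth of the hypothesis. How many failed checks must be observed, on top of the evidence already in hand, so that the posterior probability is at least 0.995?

Prior odds = 0.235/0.765 = 47/153.
Combined Bayes factor of the evidence already in hand = 0.5 × 1.3 = 0.65.
Odds after that evidence = (47/153) × 0.65 = 611/3060.
Target odds = 0.995/0.005 = 199.
Need 1.5ⁿ ≥ 199 ÷ (611/3060) = 608940/611.
1.5¹⁷ = 129140163/131072 falls short of 608940/611 but 1.5¹⁸ = 387420489/262144 reaches it, so n = 18.

18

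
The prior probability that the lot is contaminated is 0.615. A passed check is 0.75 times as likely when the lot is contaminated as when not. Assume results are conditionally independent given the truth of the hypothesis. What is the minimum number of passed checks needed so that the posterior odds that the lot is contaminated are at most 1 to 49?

Prior odds: 0.615 ÷ 0.385 = 123/77.
Likelihood ratio per passed check = 0.75.
Target odds = 1/49.
Need (123/77) × 0.75ⁿ ≤ 1/49, i.e. 0.75ⁿ ≤ 11/861.
0.75¹⁵ ≈0.0133635 is still above 11/861 but 0.75¹⁶ ≈0.0100226 is at or below it, so n = 16.

16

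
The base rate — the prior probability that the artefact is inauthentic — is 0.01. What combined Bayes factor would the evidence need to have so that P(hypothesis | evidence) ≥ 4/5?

396

Prior odds = 0.01/0.99 = 1/99.
Target odds = 0.8/0.2 = 4.
Required Bayes factor = 4 ÷ (1/99) = 396.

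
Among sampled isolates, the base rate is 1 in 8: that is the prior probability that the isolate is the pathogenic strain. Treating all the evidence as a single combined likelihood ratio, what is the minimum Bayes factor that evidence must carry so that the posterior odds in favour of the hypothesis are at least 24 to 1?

168

Prior odds = 0.125/0.875 = 1/7.
Target odds = 24.
Required Bayes factor = 24 ÷ (1/7) = 168.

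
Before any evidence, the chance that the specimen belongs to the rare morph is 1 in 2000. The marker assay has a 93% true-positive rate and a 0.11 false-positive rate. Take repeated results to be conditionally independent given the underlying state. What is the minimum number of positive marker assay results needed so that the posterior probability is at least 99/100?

Prior odds: 0.0005 ÷ 0.9995 = 1/1999.
Likelihood ratio of a positive result = 0.93/0.11 = 93/11.
Target odds: 0.99 ÷ 0.01 = 99.
Need (1/1999) × (93/11)ⁿ ≥ 99, i.e. (93/11)ⁿ ≥ 197901.
(93/11)⁵ ≈43196.8 falls short of 197901 but (93/11)⁶ ≈365209 reaches it, so n = 6.

6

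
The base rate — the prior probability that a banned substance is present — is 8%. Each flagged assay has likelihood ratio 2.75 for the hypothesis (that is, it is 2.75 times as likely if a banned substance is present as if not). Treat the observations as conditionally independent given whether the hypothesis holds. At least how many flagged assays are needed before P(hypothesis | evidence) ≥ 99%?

Prior odds: 0.08 ÷ 0.92 = 2/23.
Likelihood ratio per flagged assay = 2.75.
Target odds: 0.99 ÷ 0.01 = 99.
Need (2/23) × 2.75ⁿ ≥ 99, i.e. 2.75ⁿ ≥ 1138.5.
2.75⁶ = 1771561/4096 falls short of 1138.5 but 2.75⁷ = 19487171/16384 reaches it, so n = 7.

7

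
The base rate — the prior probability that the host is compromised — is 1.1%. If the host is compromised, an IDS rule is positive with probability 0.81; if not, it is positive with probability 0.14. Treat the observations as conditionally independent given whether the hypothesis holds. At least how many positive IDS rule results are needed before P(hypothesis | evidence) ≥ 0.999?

7

Prior odds = 0.011/0.989 = 11/989.
Likelihood ratio of a positive = 0.81/0.14 = 81/14.
Target odds: 0.999 ÷ 0.001 = 999.
Require (81/14)ⁿ ≥ 999 ÷ (11/989) = 988011/11.
(81/14)⁶ ≈37509.6 falls short of 988011/11 but (81/14)⁷ ≈217020 reaches it, so n = 7.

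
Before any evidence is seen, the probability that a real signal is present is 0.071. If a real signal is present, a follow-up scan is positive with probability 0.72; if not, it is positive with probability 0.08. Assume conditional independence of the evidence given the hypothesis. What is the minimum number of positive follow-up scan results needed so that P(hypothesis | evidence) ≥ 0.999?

Prior odds = 0.071/0.929 = 71/929.
Likelihood ratio of a positive = 0.72/0.08 = 9.
Target odds: 0.999 ÷ 0.001 = 999.
Need (71/929) × 9ⁿ ≥ 999, i.e. 9ⁿ ≥ 928071/71.
9⁴ = 6561 falls short of 928071/71 but 9⁵ = 59049 reaches it, so n = 5.

5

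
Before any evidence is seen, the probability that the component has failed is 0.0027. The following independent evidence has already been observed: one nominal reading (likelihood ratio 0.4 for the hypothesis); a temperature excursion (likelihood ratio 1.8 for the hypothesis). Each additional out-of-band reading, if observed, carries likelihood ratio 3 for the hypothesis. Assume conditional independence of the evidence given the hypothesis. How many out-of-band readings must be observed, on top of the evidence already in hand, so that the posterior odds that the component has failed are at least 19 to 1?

Prior odds = 0.0027/0.9973 = 27/9973.
Combined Bayes factor of the evidence already in hand = 0.4 × 1.8 = 0.72.
Odds after that evidence = (27/9973) × 0.72 = 486/249325.
Target odds = 19.
Need 3ⁿ ≥ 19 ÷ (486/249325) = 4737175/486.
3⁸ = 6561 falls short of 4737175/486 but 3⁹ = 19683 reaches it, so n = 9.

9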